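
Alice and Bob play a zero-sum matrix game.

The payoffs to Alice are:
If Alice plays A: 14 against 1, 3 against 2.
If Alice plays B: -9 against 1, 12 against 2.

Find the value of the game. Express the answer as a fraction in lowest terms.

195/32

Row minima are 3 and -9, so Alice's maximin is 3; column maxima are 14 and 12, so Bob's minimax is 12. These differ, so the equilibrium is in mixed strategies.
Let Alice play A with probability p. Bob is indifferent when 14p − 9(1−p) = 3p + 12(1−p), giving p = 21/32.
Let Bob play 1 with probability q. Alice is indifferent when 14q + 3(1−q) = −9q + 12(1−q), giving q = 9/32.
The value is 14·(9/32) + (3)·(23/32) = 195/32.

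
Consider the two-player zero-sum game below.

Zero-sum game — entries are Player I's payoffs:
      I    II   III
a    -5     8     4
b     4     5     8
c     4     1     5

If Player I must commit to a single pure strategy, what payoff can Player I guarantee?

4

The worst-case payoff for each row is a: -5, b: 4, c: 1.
The best of these is 4.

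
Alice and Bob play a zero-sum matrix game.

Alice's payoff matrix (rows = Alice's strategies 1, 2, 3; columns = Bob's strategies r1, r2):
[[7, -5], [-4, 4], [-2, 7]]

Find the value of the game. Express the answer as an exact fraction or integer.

Row 2 is strictly dominated by row 3, so Alice never plays it.
The remaining 2×2 game on (1, 3) × (r1, r2) has no saddle point. Let Alice play 1 with probability p; indifference gives 7p − 2(1−p) = −5p + 7(1−p), so p = 3/7.
Similarly Bob's optimal q on r1 is 4/7, and the value is 7·(4/7) + (-5)·(3/7) = 13/7.

13/7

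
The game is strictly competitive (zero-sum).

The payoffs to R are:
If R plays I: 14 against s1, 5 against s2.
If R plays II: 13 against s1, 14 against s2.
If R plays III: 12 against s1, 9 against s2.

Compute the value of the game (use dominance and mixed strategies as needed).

Row III is strictly dominated by row II, so R never plays it.
The remaining 2×2 game on (I, II) × (s1, s2) has no saddle point. Let R play I with probability p; indifference gives 14p + 13(1−p) = 5p + 14(1−p), so p = 1/10.
Similarly C's optimal q on s1 is 9/10, and the value is 14·(9/10) + (5)·(1/10) = 131/10.

131/10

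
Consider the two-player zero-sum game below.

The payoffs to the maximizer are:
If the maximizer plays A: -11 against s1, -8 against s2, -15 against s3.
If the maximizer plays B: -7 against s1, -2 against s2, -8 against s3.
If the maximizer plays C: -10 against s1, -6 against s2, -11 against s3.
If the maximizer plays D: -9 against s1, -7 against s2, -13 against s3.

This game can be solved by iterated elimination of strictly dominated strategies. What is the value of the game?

Row C is strictly dominated by row B (-7>-10, -2>-6, -8>-11); eliminate C.
Column s2 is strictly dominated by s1 for the minimizer (-11<-8, -7<-2, -9<-7); eliminate s2.
Row D is strictly dominated by row B (-7>-9, -8>-13); eliminate D.
Column s1 is strictly dominated by s3 for the minimizer (-15<-11, -8<-7); eliminate s1.
Row A is strictly dominated by row B (-8>-15); eliminate A.
Only (B, s3) remains, with payoff -8.

-8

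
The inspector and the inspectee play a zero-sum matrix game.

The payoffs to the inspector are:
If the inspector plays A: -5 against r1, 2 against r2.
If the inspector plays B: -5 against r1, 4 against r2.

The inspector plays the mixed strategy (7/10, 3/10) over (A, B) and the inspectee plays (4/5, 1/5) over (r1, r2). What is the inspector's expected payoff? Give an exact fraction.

Against (4/5, 1/5), each row's expected payoff is A: -18/5; B: -16/5.
Taking the (7/10, 3/10)-weighted average: (7/10)·(-18/5) + (3/10)·(-16/5) = -87/25.

-87/25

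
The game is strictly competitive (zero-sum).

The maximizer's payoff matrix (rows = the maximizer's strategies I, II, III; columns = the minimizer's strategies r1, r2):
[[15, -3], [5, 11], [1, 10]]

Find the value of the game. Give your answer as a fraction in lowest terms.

Row III is strictly dominated by row II, so the maximizer never plays it.
The remaining 2×2 game on (I, II) × (r1, r2) has no saddle point. Let the maximizer play I with probability p; indifference gives 15p + 5(1−p) = −3p + 11(1−p), so p = 1/4.
Similarly the minimizer's optimal q on r1 is 7/12, and the value is 15·(7/12) + (-3)·(5/12) = 15/2.

15/2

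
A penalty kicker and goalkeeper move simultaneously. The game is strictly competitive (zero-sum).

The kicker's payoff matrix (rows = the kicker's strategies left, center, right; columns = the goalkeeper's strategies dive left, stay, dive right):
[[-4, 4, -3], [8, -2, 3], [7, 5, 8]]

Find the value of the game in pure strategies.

5

Row minima: -4, -2, 5 → the kicker's maximin is 5.
Column maxima: 8, 5, 8 → the goalkeeper's minimax is 5.
They coincide at (right, stay), so the value is 5.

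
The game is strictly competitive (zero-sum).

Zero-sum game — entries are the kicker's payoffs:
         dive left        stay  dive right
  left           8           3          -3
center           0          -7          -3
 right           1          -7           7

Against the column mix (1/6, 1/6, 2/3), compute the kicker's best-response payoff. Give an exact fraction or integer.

left: (8)·(1/6) + (3)·(1/6) + (-3)·(2/3) = -1/6.
center: (0)·(1/6) + (-7)·(1/6) + (-3)·(2/3) = -19/6.
right: (1)·(1/6) + (-7)·(1/6) + (7)·(2/3) = 11/3.
The best pure response is right with expected payoff 11/3.

11/3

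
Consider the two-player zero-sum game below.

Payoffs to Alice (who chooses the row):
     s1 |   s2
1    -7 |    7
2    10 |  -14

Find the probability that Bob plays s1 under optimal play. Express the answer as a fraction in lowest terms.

21/38

Row minima are -7 and -14, so Alice's maximin is -7; column maxima are 10 and 7, so Bob's minimax is 7. These differ, so the equilibrium is in mixed strategies.
Let Bob play s1 with probability q. Alice is indifferent when −7q + 7(1−q) = 10q − 14(1−q), giving q = 21/38.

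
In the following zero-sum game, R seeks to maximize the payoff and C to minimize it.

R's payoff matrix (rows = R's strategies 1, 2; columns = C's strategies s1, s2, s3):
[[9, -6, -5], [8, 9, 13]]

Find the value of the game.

Column s3 is strictly dominated by s2 for C (it gives R more in every row).
The remaining 2×2 game on (1, 2) × (s1, s2) has no saddle point. Let R play 1 with probability p; indifference gives 9p + 8(1−p) = −6p + 9(1−p), so p = 1/16.
Similarly C's optimal q on s1 is 15/16, and the value is 9·(15/16) + (-6)·(1/16) = 129/16.

129/16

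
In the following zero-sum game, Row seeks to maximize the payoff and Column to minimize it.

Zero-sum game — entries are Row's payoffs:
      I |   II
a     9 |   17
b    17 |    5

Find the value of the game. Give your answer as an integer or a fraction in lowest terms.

61/5

Row minima are 9 and 5, so Row's maximin is 9; column maxima are 17 and 17, so Column's minimax is 17. These differ, so the equilibrium is in mixed strategies.
Let Row play a with probability p. Column is indifferent when 9p + 17(1−p) = 17p + 5(1−p), giving p = 3/5.
Let Column play I with probability q. Row is indifferent when 9q + 17(1−q) = 17q + 5(1−q), giving q = 3/5.
The value is 9·(3/5) + (17)·(2/5) = 61/5.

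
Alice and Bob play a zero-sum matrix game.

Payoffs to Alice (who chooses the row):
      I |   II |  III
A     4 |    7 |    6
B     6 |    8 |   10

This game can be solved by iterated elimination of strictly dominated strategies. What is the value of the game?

Column III is strictly dominated by I for Bob (4<6, 6<10); eliminate III.
Row A is strictly dominated by row B (6>4, 8>7); eliminate A.
Column II is strictly dominated by I for Bob (6<8); eliminate II.
Only (B, I) remains, with payoff 6.

6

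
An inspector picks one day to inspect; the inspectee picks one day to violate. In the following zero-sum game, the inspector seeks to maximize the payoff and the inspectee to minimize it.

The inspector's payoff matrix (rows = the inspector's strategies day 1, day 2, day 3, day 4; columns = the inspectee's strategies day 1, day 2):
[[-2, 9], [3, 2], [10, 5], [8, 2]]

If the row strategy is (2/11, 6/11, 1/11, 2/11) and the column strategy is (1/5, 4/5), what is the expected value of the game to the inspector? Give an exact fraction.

Against (1/5, 4/5), each row's expected payoff is day 1: 34/5; day 2: 11/5; day 3: 6; day 4: 16/5.
Taking the (2/11, 6/11, 1/11, 2/11)-weighted average: (2/11)·(34/5) + (6/11)·(11/5) + (1/11)·(6) + (2/11)·(16/5) = 196/55.

196/55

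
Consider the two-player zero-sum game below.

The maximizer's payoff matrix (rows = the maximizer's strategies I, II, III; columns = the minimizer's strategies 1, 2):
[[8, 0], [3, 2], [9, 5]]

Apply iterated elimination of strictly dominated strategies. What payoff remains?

5

Column 1 is strictly dominated by 2 for the minimizer (0<8, 2<3, 5<9); eliminate 1.
Row I is strictly dominated by row II (2>0); eliminate I.
Row II is strictly dominated by row III (5>2); eliminate II.
Only (III, 2) remains, with payoff 5.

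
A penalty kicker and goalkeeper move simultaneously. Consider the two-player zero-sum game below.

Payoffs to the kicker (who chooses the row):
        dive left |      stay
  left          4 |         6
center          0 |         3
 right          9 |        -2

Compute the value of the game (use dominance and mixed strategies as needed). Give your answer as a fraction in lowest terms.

Row center is strictly dominated by row left, so the kicker never plays it.
The remaining 2×2 game on (left, right) × (dive left, stay) has no saddle point. Let the kicker play left with probability p; indifference gives 4p + 9(1−p) = 6p − 2(1−p), so p = 11/13.
Similarly the goalkeeper's optimal q on dive left is 8/13, and the value is 4·(8/13) + (6)·(5/13) = 62/13.

62/13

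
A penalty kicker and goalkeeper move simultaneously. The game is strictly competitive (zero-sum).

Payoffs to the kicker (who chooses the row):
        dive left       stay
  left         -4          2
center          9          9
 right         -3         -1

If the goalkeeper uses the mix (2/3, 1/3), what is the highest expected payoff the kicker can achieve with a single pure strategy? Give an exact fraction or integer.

left: (-4)·(2/3) + (2)·(1/3) = -2.
center: (9)·(2/3) + (9)·(1/3) = 9.
right: (-3)·(2/3) + (-1)·(1/3) = -7/3.
The best pure response is center with expected payoff 9.

9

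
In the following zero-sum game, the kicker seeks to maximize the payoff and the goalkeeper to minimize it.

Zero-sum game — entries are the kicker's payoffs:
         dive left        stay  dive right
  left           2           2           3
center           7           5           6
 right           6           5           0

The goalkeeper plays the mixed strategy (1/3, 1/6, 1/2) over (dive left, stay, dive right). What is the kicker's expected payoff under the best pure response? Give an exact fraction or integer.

left: (2)·(1/3) + (2)·(1/6) + (3)·(1/2) = 5/2.
center: (7)·(1/3) + (5)·(1/6) + (6)·(1/2) = 37/6.
right: (6)·(1/3) + (5)·(1/6) + (0)·(1/2) = 17/6.
The best pure response is center with expected payoff 37/6.

37/6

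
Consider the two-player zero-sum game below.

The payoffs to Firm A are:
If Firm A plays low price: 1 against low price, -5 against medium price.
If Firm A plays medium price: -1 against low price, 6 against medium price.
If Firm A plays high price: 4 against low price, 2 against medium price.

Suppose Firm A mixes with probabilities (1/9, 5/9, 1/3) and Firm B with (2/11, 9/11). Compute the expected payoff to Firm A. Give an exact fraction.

Against (2/11, 9/11), each row's expected payoff is low price: -43/11; medium price: 52/11; high price: 26/11.
Taking the (1/9, 5/9, 1/3)-weighted average: (1/9)·(-43/11) + (5/9)·(52/11) + (1/3)·(26/11) = 295/99.

295/99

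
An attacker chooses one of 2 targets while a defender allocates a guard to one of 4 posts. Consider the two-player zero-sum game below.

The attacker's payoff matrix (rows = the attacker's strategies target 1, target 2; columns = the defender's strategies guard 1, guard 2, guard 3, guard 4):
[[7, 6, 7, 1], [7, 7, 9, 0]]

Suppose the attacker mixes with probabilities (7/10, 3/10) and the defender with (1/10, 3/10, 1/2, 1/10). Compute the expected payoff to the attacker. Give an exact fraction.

323/50

Against (1/10, 3/10, 1/2, 1/10), each row's expected payoff is target 1: 61/10; target 2: 73/10.
Taking the (7/10, 3/10)-weighted average: (7/10)·(61/10) + (3/10)·(73/10) = 323/50.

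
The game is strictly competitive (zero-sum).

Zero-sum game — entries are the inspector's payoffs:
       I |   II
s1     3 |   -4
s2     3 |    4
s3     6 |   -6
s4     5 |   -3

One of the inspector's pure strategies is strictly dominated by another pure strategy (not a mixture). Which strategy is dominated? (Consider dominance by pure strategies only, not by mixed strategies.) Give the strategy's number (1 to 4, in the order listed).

1

Compare s1 with s4: 5 > 3, -3 > -4.
So s4 strictly dominates s1 for the inspector; s1 is strictly dominated.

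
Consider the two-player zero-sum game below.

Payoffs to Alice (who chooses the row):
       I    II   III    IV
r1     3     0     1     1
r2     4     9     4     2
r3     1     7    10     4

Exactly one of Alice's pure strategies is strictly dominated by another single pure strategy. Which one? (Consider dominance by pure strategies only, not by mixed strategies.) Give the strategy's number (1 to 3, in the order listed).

1

Compare r1 with r2: 4 > 3, 9 > 0, 4 > 1, 2 > 1.
So r2 strictly dominates r1 for Alice; r1 is strictly dominated.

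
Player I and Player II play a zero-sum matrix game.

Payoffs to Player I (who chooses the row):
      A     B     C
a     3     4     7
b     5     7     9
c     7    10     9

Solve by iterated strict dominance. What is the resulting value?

7

Column B is strictly dominated by A for Player II (3<4, 5<7, 7<10); eliminate B.
Column C is strictly dominated by A for Player II (3<7, 5<9, 7<9); eliminate C.
Row a is strictly dominated by row b (5>3); eliminate a.
Row b is strictly dominated by row c (7>5); eliminate b.
Only (c, A) remains, with payoff 7.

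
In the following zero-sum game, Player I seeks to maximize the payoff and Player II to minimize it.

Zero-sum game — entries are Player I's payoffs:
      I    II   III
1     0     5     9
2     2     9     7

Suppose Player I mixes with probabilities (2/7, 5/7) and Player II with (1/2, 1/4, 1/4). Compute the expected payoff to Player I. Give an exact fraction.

Against (1/2, 1/4, 1/4), each row's expected payoff is 1: 7/2; 2: 5.
Taking the (2/7, 5/7)-weighted average: (2/7)·(7/2) + (5/7)·(5) = 32/7.

32/7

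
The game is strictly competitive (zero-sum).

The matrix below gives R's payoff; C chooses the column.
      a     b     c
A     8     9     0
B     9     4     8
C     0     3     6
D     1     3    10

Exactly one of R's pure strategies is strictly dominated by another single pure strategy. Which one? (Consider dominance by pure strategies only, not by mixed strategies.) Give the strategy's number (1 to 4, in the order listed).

3

Compare C with B: 9 > 0, 4 > 3, 8 > 6.
So B strictly dominates C for R; C is strictly dominated.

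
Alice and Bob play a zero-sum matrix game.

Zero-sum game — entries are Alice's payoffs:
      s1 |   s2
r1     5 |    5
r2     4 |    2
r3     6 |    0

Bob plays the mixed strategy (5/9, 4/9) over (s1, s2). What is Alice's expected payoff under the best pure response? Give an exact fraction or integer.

r1: (5)·(5/9) + (5)·(4/9) = 5.
r2: (4)·(5/9) + (2)·(4/9) = 28/9.
r3: (6)·(5/9) + (0)·(4/9) = 10/3.
The best pure response is r1 with expected payoff 5.

5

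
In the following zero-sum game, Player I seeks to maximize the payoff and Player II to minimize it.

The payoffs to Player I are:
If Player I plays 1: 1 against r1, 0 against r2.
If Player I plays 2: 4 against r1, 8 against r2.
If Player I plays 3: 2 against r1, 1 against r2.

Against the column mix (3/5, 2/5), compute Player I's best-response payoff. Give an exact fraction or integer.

28/5

1: (1)·(3/5) + (0)·(2/5) = 3/5.
2: (4)·(3/5) + (8)·(2/5) = 28/5.
3: (2)·(3/5) + (1)·(2/5) = 8/5.
The best pure response is 2 with expected payoff 28/5.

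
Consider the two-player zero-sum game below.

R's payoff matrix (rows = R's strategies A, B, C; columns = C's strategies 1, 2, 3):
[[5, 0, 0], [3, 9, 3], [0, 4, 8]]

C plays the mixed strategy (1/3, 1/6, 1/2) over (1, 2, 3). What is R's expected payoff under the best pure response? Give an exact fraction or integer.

14/3

A: (5)·(1/3) + (0)·(1/6) + (0)·(1/2) = 5/3.
B: (3)·(1/3) + (9)·(1/6) + (3)·(1/2) = 4.
C: (0)·(1/3) + (4)·(1/6) + (8)·(1/2) = 14/3.
The best pure response is C with expected payoff 14/3.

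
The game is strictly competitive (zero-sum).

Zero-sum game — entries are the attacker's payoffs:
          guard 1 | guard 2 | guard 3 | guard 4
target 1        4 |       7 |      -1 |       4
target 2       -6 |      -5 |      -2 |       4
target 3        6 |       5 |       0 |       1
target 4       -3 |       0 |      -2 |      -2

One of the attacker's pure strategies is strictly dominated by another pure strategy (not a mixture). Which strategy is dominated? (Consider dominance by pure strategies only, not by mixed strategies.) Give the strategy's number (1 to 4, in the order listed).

Compare target 4 with target 1: 4 > -3, 7 > 0, -1 > -2, 4 > -2.
So target 1 strictly dominates target 4 for the attacker; target 4 is strictly dominated.

4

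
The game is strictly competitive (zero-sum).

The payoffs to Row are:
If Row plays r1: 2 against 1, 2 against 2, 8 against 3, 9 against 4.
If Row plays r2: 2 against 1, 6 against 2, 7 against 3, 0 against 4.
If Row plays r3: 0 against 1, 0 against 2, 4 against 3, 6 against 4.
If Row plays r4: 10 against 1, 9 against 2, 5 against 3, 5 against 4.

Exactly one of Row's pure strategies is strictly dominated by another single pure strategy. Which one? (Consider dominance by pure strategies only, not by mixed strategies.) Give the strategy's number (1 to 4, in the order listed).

3

Compare r3 with r1: 2 > 0, 2 > 0, 8 > 4, 9 > 6.
So r1 strictly dominates r3 for Row; r3 is strictly dominated.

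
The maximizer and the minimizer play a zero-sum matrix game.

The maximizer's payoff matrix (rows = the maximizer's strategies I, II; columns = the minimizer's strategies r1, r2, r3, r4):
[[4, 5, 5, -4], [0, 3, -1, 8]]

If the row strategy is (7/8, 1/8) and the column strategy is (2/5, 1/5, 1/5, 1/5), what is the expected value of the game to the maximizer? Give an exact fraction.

27/10

Against (2/5, 1/5, 1/5, 1/5), each row's expected payoff is I: 14/5; II: 2.
Taking the (7/8, 1/8)-weighted average: (7/8)·(14/5) + (1/8)·(2) = 27/10.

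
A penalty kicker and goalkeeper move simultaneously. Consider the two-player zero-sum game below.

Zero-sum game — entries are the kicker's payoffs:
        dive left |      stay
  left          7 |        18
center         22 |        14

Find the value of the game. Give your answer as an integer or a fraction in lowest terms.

298/19

Row minima are 7 and 14, so the kicker's maximin is 14; column maxima are 22 and 18, so the goalkeeper's minimax is 18. These differ, so the equilibrium is in mixed strategies.
Let the kicker play left with probability p. The goalkeeper is indifferent when 7p + 22(1−p) = 18p + 14(1−p), giving p = 8/19.
Let the goalkeeper play dive left with probability q. The kicker is indifferent when 7q + 18(1−q) = 22q + 14(1−q), giving q = 4/19.
The value is 7·(4/19) + (18)·(15/19) = 298/19.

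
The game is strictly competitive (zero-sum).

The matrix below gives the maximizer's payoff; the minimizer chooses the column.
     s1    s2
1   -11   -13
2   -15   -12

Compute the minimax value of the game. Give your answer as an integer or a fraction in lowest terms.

-63/5

Row minima are -13 and -15, so the maximizer's maximin is -13; column maxima are -11 and -12, so the minimizer's minimax is -12. These differ, so the equilibrium is in mixed strategies.
Let the maximizer play 1 with probability p. The minimizer is indifferent when −11p − 15(1−p) = −13p − 12(1−p), giving p = 3/5.
Let the minimizer play s1 with probability q. The maximizer is indifferent when −11q − 13(1−q) = −15q − 12(1−q), giving q = 1/5.
The value is -11·(1/5) + (-13)·(4/5) = -63/5.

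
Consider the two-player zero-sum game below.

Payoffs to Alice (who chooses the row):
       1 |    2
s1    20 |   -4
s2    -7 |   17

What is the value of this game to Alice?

13/2

Row minima are -4 and -7, so Alice's maximin is -4; column maxima are 20 and 17, so Bob's minimax is 17. These differ, so the equilibrium is in mixed strategies.
Let Alice play s1 with probability p. Bob is indifferent when 20p − 7(1−p) = −4p + 17(1−p), giving p = 1/2.
Let Bob play 1 with probability q. Alice is indifferent when 20q − 4(1−q) = −7q + 17(1−q), giving q = 7/16.
The value is 20·(7/16) + (-4)·(9/16) = 13/2.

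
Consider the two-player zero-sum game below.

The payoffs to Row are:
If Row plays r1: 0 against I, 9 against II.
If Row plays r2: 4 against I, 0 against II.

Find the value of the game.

36/13

Row minima are 0 and 0, so Row's maximin is 0; column maxima are 4 and 9, so Column's minimax is 4. These differ, so the equilibrium is in mixed strategies.
Let Row play r1 with probability p. Column is indifferent when 4(1−p) = 9p, giving p = 4/13.
Let Column play I with probability q. Row is indifferent when 9(1−q) = 4q, giving q = 9/13.
The value is 0·(9/13) + (9)·(4/13) = 36/13.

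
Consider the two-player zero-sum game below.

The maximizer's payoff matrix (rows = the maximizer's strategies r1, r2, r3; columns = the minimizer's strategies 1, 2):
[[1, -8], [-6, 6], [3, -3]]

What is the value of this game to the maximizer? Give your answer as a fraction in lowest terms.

Row r1 is strictly dominated by row r3, so the maximizer never plays it.
The remaining 2×2 game on (r2, r3) × (1, 2) has no saddle point. Let the maximizer play r2 with probability p; indifference gives −6p + 3(1−p) = 6p − 3(1−p), so p = 1/3.
Similarly the minimizer's optimal q on 1 is 1/2, and the value is -6·(1/2) + (6)·(1/2) = 0.

0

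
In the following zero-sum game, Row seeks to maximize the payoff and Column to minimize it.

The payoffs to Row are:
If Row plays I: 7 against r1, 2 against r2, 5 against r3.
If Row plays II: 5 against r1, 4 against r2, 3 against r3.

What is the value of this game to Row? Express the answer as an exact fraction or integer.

7/2

Column r1 is strictly dominated by r2 for Column (it gives Row more in every row).
The remaining 2×2 game on (I, II) × (r2, r3) has no saddle point. Let Row play I with probability p; indifference gives 2p + 4(1−p) = 5p + 3(1−p), so p = 1/4.
Similarly Column's optimal q on r2 is 1/2, and the value is 2·(1/2) + (5)·(1/2) = 7/2.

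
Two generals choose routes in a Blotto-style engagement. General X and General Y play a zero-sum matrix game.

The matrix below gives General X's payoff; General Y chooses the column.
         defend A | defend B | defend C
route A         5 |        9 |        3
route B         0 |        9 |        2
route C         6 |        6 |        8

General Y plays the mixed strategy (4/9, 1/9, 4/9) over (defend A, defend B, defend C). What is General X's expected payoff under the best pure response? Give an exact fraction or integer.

62/9

route A: (5)·(4/9) + (9)·(1/9) + (3)·(4/9) = 41/9.
route B: (0)·(4/9) + (9)·(1/9) + (2)·(4/9) = 17/9.
route C: (6)·(4/9) + (6)·(1/9) + (8)·(4/9) = 62/9.
The best pure response is route C with expected payoff 62/9.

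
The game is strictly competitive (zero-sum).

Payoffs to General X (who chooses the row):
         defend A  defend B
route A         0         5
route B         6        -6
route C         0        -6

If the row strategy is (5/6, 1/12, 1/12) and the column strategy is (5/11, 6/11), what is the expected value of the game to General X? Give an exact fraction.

43/22

Against (5/11, 6/11), each row's expected payoff is route A: 30/11; route B: -6/11; route C: -36/11.
Taking the (5/6, 1/12, 1/12)-weighted average: (5/6)·(30/11) + (1/12)·(-6/11) + (1/12)·(-36/11) = 43/22.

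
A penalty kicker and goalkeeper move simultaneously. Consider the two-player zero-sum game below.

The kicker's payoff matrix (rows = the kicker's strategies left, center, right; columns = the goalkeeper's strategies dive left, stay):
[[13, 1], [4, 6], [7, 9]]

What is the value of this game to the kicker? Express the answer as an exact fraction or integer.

55/7

Row center is strictly dominated by row right, so the kicker never plays it.
The remaining 2×2 game on (left, right) × (dive left, stay) has no saddle point. Let the kicker play left with probability p; indifference gives 13p + 7(1−p) = p + 9(1−p), so p = 1/7.
Similarly the goalkeeper's optimal q on dive left is 4/7, and the value is 13·(4/7) + (1)·(3/7) = 55/7.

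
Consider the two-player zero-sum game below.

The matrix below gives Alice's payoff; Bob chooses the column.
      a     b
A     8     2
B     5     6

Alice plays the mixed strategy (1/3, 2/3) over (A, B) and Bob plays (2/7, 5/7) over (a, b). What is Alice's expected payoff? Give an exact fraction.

Against (2/7, 5/7), each row's expected payoff is A: 26/7; B: 40/7.
Taking the (1/3, 2/3)-weighted average: (1/3)·(26/7) + (2/3)·(40/7) = 106/21.

106/21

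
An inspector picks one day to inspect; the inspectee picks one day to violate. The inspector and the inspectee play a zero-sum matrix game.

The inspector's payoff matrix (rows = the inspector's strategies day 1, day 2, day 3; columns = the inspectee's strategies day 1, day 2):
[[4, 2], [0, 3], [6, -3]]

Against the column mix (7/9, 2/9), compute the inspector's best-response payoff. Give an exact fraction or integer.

4

day 1: (4)·(7/9) + (2)·(2/9) = 32/9.
day 2: (0)·(7/9) + (3)·(2/9) = 2/3.
day 3: (6)·(7/9) + (-3)·(2/9) = 4.
The best pure response is day 3 with expected payoff 4.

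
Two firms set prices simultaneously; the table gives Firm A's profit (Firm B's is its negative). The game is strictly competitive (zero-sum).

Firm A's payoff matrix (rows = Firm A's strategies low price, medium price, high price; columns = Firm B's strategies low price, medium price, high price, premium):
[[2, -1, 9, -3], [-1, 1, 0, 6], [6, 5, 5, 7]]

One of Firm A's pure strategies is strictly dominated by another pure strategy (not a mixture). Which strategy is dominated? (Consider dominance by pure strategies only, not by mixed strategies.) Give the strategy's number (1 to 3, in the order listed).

2

Compare medium price with high price: 6 > -1, 5 > 1, 5 > 0, 7 > 6.
So high price strictly dominates medium price for Firm A; medium price is strictly dominated.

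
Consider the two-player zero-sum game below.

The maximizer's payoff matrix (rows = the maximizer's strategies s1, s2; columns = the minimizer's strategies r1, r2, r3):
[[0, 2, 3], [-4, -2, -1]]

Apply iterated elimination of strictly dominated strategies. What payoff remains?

Row s2 is strictly dominated by row s1 (0>-4, 2>-2, 3>-1); eliminate s2.
Column r3 is strictly dominated by r1 for the minimizer (0<3); eliminate r3.
Column r2 is strictly dominated by r1 for the minimizer (0<2); eliminate r2.
Only (s1, r1) remains, with payoff 0.

0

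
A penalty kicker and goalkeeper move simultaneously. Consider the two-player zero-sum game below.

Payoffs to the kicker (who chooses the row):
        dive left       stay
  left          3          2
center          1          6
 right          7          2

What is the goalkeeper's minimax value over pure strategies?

6

The worst case (largest entry) in each column is dive left: 7, stay: 6.
The best (smallest) of these is 6.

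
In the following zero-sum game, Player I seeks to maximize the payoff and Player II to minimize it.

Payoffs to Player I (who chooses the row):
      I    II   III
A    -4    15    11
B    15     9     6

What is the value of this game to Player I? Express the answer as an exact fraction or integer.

Column II is strictly dominated by III for Player II (it gives Player I more in every row).
The remaining 2×2 game on (A, B) × (I, III) has no saddle point. Let Player I play A with probability p; indifference gives −4p + 15(1−p) = 11p + 6(1−p), so p = 3/8.
Similarly Player II's optimal q on I is 5/24, and the value is -4·(5/24) + (11)·(19/24) = 63/8.

63/8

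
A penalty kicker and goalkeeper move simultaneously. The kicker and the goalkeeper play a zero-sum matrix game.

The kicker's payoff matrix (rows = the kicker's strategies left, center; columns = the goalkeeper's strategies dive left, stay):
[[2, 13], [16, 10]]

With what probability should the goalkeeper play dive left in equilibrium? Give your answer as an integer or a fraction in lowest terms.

3/17

Row minima are 2 and 10, so the kicker's maximin is 10; column maxima are 16 and 13, so the goalkeeper's minimax is 13. These differ, so the equilibrium is in mixed strategies.
Let the goalkeeper play dive left with probability q. The kicker is indifferent when 2q + 13(1−q) = 16q + 10(1−q), giving q = 3/17.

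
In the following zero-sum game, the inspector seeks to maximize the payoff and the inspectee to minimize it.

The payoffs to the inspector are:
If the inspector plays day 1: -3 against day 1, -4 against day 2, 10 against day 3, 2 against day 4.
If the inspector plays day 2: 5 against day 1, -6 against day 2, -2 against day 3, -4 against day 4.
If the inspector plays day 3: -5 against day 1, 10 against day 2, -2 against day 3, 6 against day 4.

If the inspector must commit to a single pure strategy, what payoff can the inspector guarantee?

-4

The worst-case payoff for each row is day 1: -4, day 2: -6, day 3: -5.
The best of these is -4.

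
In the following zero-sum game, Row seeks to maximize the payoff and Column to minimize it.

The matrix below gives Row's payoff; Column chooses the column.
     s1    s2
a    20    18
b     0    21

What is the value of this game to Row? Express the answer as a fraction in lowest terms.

420/23

Row minima are 18 and 0, so Row's maximin is 18; column maxima are 20 and 21, so Column's minimax is 20. These differ, so the equilibrium is in mixed strategies.
Let Row play a with probability p. Column is indifferent when 20p = 18p + 21(1−p), giving p = 21/23.
Let Column play s1 with probability q. Row is indifferent when 20q + 18(1−q) = 21(1−q), giving q = 3/23.
The value is 20·(3/23) + (18)·(20/23) = 420/23.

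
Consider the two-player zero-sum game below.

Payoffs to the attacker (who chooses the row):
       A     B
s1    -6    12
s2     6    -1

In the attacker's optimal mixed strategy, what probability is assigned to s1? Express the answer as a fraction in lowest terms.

Row minima are -6 and -1, so the attacker's maximin is -1; column maxima are 6 and 12, so the defender's minimax is 6. These differ, so the equilibrium is in mixed strategies.
Let the attacker play s1 with probability p. The defender is indifferent when −6p + 6(1−p) = 12p − (1−p), giving p = 7/25.

7/25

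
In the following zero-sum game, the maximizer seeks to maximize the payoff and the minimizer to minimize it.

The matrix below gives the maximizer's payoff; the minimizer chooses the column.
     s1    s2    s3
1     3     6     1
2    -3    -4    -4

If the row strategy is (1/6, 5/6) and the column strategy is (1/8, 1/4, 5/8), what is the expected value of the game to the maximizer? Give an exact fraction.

Against (1/8, 1/4, 5/8), each row's expected payoff is 1: 5/2; 2: -31/8.
Taking the (1/6, 5/6)-weighted average: (1/6)·(5/2) + (5/6)·(-31/8) = -45/16.

-45/16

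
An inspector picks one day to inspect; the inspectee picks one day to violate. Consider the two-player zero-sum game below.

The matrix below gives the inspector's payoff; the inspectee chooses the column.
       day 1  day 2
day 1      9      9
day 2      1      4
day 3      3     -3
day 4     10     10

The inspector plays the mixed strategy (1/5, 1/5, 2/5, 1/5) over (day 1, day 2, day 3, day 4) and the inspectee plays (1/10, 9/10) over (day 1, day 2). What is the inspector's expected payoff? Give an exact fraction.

Against (1/10, 9/10), each row's expected payoff is day 1: 9; day 2: 37/10; day 3: -12/5; day 4: 10.
Taking the (1/5, 1/5, 2/5, 1/5)-weighted average: (1/5)·(9) + (1/5)·(37/10) + (2/5)·(-12/5) + (1/5)·(10) = 179/50.

179/50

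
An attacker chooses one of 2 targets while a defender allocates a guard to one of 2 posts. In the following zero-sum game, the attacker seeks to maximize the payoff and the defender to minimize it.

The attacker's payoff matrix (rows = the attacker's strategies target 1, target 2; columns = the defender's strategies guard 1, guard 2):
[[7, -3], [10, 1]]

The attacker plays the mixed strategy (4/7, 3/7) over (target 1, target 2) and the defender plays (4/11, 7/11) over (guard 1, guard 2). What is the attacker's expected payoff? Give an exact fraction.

Against (4/11, 7/11), each row's expected payoff is target 1: 7/11; target 2: 47/11.
Taking the (4/7, 3/7)-weighted average: (4/7)·(7/11) + (3/7)·(47/11) = 169/77.

169/77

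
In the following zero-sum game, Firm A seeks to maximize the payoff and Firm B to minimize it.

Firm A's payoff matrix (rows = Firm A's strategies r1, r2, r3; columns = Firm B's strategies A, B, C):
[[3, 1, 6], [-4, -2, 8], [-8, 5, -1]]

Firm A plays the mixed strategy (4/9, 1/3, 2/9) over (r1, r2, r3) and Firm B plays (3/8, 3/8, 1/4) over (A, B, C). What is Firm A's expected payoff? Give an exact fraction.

Against (3/8, 3/8, 1/4), each row's expected payoff is r1: 3; r2: -1/4; r3: -11/8.
Taking the (4/9, 1/3, 2/9)-weighted average: (4/9)·(3) + (1/3)·(-1/4) + (2/9)·(-11/8) = 17/18.

17/18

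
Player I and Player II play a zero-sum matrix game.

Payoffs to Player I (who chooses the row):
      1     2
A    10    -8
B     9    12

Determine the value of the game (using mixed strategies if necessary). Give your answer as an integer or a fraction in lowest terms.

64/7

Row minima are -8 and 9, so Player I's maximin is 9; column maxima are 10 and 12, so Player II's minimax is 10. These differ, so the equilibrium is in mixed strategies.
Let Player I play A with probability p. Player II is indifferent when 10p + 9(1−p) = −8p + 12(1−p), giving p = 1/7.
Let Player II play 1 with probability q. Player I is indifferent when 10q − 8(1−q) = 9q + 12(1−q), giving q = 20/21.
The value is 10·(20/21) + (-8)·(1/21) = 64/7.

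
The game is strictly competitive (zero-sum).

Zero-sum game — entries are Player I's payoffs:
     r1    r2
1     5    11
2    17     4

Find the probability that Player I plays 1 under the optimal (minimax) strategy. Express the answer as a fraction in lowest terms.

Row minima are 5 and 4, so Player I's maximin is 5; column maxima are 17 and 11, so Player II's minimax is 11. These differ, so the equilibrium is in mixed strategies.
Let Player I play 1 with probability p. Player II is indifferent when 5p + 17(1−p) = 11p + 4(1−p), giving p = 13/19.

13/19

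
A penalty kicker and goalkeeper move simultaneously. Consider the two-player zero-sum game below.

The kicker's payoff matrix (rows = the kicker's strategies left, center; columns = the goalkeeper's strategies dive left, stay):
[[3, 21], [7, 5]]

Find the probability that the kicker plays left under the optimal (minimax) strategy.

Row minima are 3 and 5, so the kicker's maximin is 5; column maxima are 7 and 21, so the goalkeeper's minimax is 7. These differ, so the equilibrium is in mixed strategies.
Let the kicker play left with probability p. The goalkeeper is indifferent when 3p + 7(1−p) = 21p + 5(1−p), giving p = 1/10.

1/10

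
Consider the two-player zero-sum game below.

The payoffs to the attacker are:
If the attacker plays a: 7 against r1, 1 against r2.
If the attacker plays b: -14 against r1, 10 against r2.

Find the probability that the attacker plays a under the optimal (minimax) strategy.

4/5

Row minima are 1 and -14, so the attacker's maximin is 1; column maxima are 7 and 10, so the defender's minimax is 7. These differ, so the equilibrium is in mixed strategies.
Let the attacker play a with probability p. The defender is indifferent when 7p − 14(1−p) = p + 10(1−p), giving p = 4/5.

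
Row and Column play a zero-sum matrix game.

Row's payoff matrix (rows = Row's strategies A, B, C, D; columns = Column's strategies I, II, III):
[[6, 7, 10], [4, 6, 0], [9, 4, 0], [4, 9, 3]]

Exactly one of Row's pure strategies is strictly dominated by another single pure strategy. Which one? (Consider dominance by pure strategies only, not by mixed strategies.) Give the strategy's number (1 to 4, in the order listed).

Compare B with A: 6 > 4, 7 > 6, 10 > 0.
So A strictly dominates B for Row; B is strictly dominated.

2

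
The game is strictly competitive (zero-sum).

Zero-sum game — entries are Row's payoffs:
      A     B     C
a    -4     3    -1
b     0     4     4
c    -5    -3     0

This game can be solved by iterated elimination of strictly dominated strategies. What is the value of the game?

0

Row c is strictly dominated by row b (0>-5, 4>-3, 4>0); eliminate c.
Row a is strictly dominated by row b (0>-4, 4>3, 4>-1); eliminate a.
Column B is strictly dominated by A for Column (0<4); eliminate B.
Column C is strictly dominated by A for Column (0<4); eliminate C.
Only (b, A) remains, with payoff 0.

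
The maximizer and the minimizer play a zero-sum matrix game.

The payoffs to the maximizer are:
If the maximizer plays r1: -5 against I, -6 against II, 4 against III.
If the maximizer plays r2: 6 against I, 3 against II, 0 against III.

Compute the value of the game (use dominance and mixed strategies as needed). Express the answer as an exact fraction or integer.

12/13

Column I is strictly dominated by II for the minimizer (it gives the maximizer more in every row).
The remaining 2×2 game on (r1, r2) × (II, III) has no saddle point. Let the maximizer play r1 with probability p; indifference gives −6p + 3(1−p) = 4p, so p = 3/13.
Similarly the minimizer's optimal q on II is 4/13, and the value is -6·(4/13) + (4)·(9/13) = 12/13.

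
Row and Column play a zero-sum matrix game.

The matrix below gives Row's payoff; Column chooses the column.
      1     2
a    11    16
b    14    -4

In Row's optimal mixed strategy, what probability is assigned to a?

18/23

Row minima are 11 and -4, so Row's maximin is 11; column maxima are 14 and 16, so Column's minimax is 14. These differ, so the equilibrium is in mixed strategies.
Let Row play a with probability p. Column is indifferent when 11p + 14(1−p) = 16p − 4(1−p), giving p = 18/23.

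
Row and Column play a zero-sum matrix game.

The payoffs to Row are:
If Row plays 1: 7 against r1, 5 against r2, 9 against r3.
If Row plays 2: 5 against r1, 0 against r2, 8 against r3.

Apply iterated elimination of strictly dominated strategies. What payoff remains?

Column r3 is strictly dominated by r1 for Column (7<9, 5<8); eliminate r3.
Row 2 is strictly dominated by row 1 (7>5, 5>0); eliminate 2.
Column r1 is strictly dominated by r2 for Column (5<7); eliminate r1.
Only (1, r2) remains, with payoff 5.

5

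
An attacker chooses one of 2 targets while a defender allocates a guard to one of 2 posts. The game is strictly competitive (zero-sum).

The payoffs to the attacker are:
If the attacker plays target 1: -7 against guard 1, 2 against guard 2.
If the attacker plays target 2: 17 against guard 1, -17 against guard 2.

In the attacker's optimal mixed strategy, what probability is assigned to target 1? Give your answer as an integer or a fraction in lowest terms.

34/43

Row minima are -7 and -17, so the attacker's maximin is -7; column maxima are 17 and 2, so the defender's minimax is 2. These differ, so the equilibrium is in mixed strategies.
Let the attacker play target 1 with probability p. The defender is indifferent when −7p + 17(1−p) = 2p − 17(1−p), giving p = 34/43.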